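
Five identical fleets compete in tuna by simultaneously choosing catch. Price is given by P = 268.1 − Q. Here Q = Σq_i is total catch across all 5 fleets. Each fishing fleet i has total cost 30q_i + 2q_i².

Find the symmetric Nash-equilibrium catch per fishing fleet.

23.81

A representative fishing fleet's profit is π_i = q_i(268.1 − Q) − 30q_i − 2q_i², with Q = q_i + Σ_{j≠i} q_j.
First-order condition: 238.1 − 6q_i − Σ_{j≠i} q_j = 0.
With identical fishing fleets, set every q_j = q: then 238.1 − 6q − 4q = 0, i.e. q = 238.1/10 = 23.81.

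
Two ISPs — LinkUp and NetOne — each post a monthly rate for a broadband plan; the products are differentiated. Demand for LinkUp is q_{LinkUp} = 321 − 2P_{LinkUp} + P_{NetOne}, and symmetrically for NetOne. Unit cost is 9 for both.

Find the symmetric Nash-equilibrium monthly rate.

113

LinkUp's profit: π = (P_{LinkUp} − 9)(321 − 2P_{LinkUp} + P_{NetOne}).
∂π/∂P_{LinkUp} = 339 − 4P_{LinkUp} + P_{NetOne} = 0 ⇒ P_{LinkUp} = 84.75 + 0.25P_{NetOne}.
Setting P_{LinkUp} = P_{NetOne} in the reaction function: P_{LinkUp} = 84.75 + 0.25P_{LinkUp}, so P_{LinkUp} = 84.75 / 0.75 = 113.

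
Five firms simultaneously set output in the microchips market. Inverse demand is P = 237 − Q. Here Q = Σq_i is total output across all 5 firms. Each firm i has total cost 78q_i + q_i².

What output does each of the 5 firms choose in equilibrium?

A representative firm's profit is π_i = q_i(237 − Q) − 78q_i − q_i², with Q = q_i + Σ_{j≠i} q_j.
First-order condition: 159 − 4q_i − Σ_{j≠i} q_j = 0.
With identical firms, set every q_j = q: then 159 − 4q − 4q = 0, i.e. q = 159/8 = 19.875.

19.875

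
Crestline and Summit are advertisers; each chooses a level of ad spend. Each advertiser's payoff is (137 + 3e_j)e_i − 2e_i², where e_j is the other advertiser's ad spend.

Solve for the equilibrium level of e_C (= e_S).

Crestline's payoff is (137 + 3e_S)e_C − 2e_C².
∂π/∂e_C = 137 + 3e_S − 4e_C = 0, so e_C = 34.25 + 0.75e_S.
Setting e_C = e_S in the reaction function: e_C = 34.25 + 0.75e_C, so e_C = 34.25 / 0.25 = 137.

137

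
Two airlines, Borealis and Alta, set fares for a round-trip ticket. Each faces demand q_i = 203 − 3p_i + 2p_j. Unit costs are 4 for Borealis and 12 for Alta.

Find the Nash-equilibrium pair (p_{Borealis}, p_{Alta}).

Borealis's profit: π = (p_{Borealis} − 4)(203 − 3p_{Borealis} + 2p_{Alta}).
∂π/∂p_{Borealis} = 215 − 6p_{Borealis} + 2p_{Alta} = 0 ⇒ p_{Borealis} = 215/6 + (1/3)p_{Alta}.
Similarly p_{Alta} = 239/6 + (1/3)p_{Borealis}.
Plugging p_{Alta} into Borealis's best response: p_{Borealis} = 215/6 + (1/3)(239/6 + (1/3)p_{Borealis}) ⇒ (8/9)p_{Borealis} = 442/9, so p_{Borealis} = 55.25.
Then p_{Alta} = 239/6 + (1/3)·55.25 = 58.25.

55.25, 58.25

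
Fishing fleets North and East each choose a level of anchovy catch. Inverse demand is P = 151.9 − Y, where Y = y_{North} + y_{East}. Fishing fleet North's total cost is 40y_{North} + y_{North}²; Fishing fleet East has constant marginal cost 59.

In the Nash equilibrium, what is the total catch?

Fishing fleet North's profit: π = y_{North}(151.9 − (y_{North} + y_{East})) − 40y_{North} − y_{North}².
∂π/∂y_{North} = 111.9 − 4y_{North} − y_{East} = 0, so y_{North} = 27.975 − 0.25y_{East}.
For East: ∂π/∂y_{East} = 92.9 − 2y_{East} − y_{North} = 0 ⇒ y_{East} = 46.45 − 0.5y_{North}.
Plugging y_{East} into North's best response: y_{North} = 27.975 − 0.25(46.45 − 0.5y_{North}) ⇒ 0.875y_{North} = 16.3625, so y_{North} = 18.7.
Then y_{East} = 46.45 − 0.5·18.7 = 37.1.
Total catch: 18.7 + 37.1 = 55.8.

55.8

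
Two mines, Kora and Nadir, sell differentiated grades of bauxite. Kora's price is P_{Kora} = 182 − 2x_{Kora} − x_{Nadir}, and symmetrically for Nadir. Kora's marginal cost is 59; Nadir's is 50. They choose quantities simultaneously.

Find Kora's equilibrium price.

Mine Kora's profit: π = x_{Kora}(182 − 2x_{Kora} − x_{Nadir}) − 59x_{Kora}.
∂π/∂x_{Kora} = 123 − 4x_{Kora} − x_{Nadir} = 0 ⇒ x_{Kora} = 30.75 − 0.25x_{Nadir}.
Similarly x_{Nadir} = 33 − 0.25x_{Kora}.
Solving the two reaction functions simultaneously: (1 − (−0.25)(−0.25))x_{Kora} = 30.75 − 0.25·33, so 0.9375x_{Kora} = 22.5 and x_{Kora} = 24.
Then x_{Nadir} = 33 − 0.25·24 = 27.
P_{Kora} = 182 − 2·24 − 27 = 107.

107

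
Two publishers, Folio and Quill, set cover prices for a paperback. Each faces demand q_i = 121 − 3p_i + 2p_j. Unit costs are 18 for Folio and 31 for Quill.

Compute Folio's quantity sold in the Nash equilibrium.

84.5625

Folio's profit: π = (p_{Folio} − 18)(121 − 3p_{Folio} + 2p_{Quill}).
∂π/∂p_{Folio} = 175 − 6p_{Folio} + 2p_{Quill} = 0 ⇒ p_{Folio} = 175/6 + (1/3)p_{Quill}.
Similarly p_{Quill} = 107/3 + (1/3)p_{Folio}.
Substituting the second reaction function into the first: p_{Folio} = 175/6 + (1/3)(107/3 + (1/3)p_{Folio}), which gives (8/9)p_{Folio} = 739/18 ⇒ p_{Folio} = 46.1875.
Then p_{Quill} = 107/3 + (1/3)·46.1875 = 51.0625.
q_{Folio} = 121 − 3·46.1875 + 2·51.0625 = 84.5625.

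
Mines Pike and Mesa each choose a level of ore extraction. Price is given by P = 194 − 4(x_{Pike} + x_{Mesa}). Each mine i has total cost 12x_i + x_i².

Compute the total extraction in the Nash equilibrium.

26

Mine Pike's profit: π = x_{Pike}(194 − 4(x_{Pike} + x_{Mesa})) − 12x_{Pike} − x_{Pike}².
∂π/∂x_{Pike} = 182 − 10x_{Pike} − 4x_{Mesa} = 0, so x_{Pike} = 18.2 − 0.4x_{Mesa}.
Setting x_{Pike} = x_{Mesa} in the reaction function: x_{Pike} = 18.2 − 0.4x_{Pike}, so x_{Pike} = 18.2 / 1.4 = 13.
Total extraction: 13 + 13 = 26.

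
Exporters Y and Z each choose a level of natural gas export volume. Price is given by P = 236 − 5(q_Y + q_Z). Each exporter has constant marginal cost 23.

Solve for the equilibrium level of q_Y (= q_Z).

Exporter Y's profit: π = q_Y(236 − 5(q_Y + q_Z)) − 23q_Y.
∂π/∂q_Y = 213 − 10q_Y − 5q_Z = 0, so q_Y = 21.3 − 0.5q_Z.
The game is symmetric, so in equilibrium q_Z = q_Y: the reaction function gives 1.5q_Y = 21.3, hence q_Y = 14.2.

14.2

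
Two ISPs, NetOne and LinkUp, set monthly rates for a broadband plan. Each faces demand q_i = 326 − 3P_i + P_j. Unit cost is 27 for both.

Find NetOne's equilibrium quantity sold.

NetOne's profit: π = (P_{NetOne} − 27)(326 − 3P_{NetOne} + P_{LinkUp}).
∂π/∂P_{NetOne} = 407 − 6P_{NetOne} + P_{LinkUp} = 0 ⇒ P_{NetOne} = 407/6 + (1/6)P_{LinkUp}.
The game is symmetric, so in equilibrium P_{LinkUp} = P_{NetOne}: the reaction function gives (5/6)P_{NetOne} = 407/6, hence P_{NetOne} = 81.4.
q_{NetOne} = 326 − 3·81.4 + 81.4 = 163.2.

163.2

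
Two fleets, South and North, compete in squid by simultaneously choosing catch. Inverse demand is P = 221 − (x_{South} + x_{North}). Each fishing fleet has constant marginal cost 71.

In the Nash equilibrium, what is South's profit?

2500

Fishing fleet South's profit: π = x_{South}(221 − (x_{South} + x_{North})) − 71x_{South}.
∂π/∂x_{South} = 150 − 2x_{South} − x_{North} = 0, so x_{South} = 75 − 0.5x_{North}.
The game is symmetric, so in equilibrium x_{North} = x_{South}: the reaction function gives 1.5x_{South} = 75, hence x_{South} = 50.
Price P = 221 − 100 = 121.
South's profit: (121 − 71)·50 = 2500.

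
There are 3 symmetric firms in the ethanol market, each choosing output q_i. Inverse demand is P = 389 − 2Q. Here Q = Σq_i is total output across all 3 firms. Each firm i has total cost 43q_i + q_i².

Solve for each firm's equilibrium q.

A representative firm's profit is π_i = q_i(389 − 2Q) − 43q_i − q_i², with Q = q_i + Σ_{j≠i} q_j.
First-order condition: 346 − 6q_i − 2Σ_{j≠i} q_j = 0.
With identical firms, set every q_j = q: then 346 − 6q − 4q = 0, i.e. q = 346/10 = 34.6.

34.6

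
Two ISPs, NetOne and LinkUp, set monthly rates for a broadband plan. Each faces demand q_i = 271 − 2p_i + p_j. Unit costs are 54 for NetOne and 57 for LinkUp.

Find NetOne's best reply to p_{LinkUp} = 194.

NetOne's profit: π = (p_{NetOne} − 54)(271 − 2p_{NetOne} + p_{LinkUp}).
∂π/∂p_{NetOne} = 379 − 4p_{NetOne} + p_{LinkUp} = 0 ⇒ p_{NetOne} = 94.75 + 0.25p_{LinkUp}.
At p_{LinkUp} = 194: p_{NetOne} = 94.75 + 0.25·194 = 143.25.

143.25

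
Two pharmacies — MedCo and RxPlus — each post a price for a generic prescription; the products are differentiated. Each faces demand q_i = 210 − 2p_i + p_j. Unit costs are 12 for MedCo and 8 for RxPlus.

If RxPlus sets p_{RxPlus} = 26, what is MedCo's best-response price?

MedCo's profit: π = (p_{MedCo} − 12)(210 − 2p_{MedCo} + p_{RxPlus}).
∂π/∂p_{MedCo} = 234 − 4p_{MedCo} + p_{RxPlus} = 0 ⇒ p_{MedCo} = 58.5 + 0.25p_{RxPlus}.
At p_{RxPlus} = 26: p_{MedCo} = 58.5 + 0.25·26 = 65.

65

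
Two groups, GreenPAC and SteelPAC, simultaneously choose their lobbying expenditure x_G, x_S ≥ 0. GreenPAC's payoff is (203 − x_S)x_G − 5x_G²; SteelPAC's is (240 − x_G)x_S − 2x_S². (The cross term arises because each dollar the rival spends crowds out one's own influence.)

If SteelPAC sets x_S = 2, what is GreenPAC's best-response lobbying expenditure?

20.1

Expanding GreenPAC's payoff: 203x_G − x_Sx_G − 5x_G².
∂π/∂x_G = 203 − x_S − 10x_G = 0, so x_G = 20.3 − 0.1x_S.
At x_S = 2: x_G = 20.3 − 0.1·2 = 20.1.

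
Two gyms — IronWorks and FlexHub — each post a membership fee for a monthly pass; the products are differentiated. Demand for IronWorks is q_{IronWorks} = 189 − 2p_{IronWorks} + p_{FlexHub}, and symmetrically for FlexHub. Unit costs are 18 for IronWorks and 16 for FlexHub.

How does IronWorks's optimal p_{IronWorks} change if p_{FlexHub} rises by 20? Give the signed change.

IronWorks's profit: π = (p_{IronWorks} − 18)(189 − 2p_{IronWorks} + p_{FlexHub}).
∂π/∂p_{IronWorks} = 225 − 4p_{IronWorks} + p_{FlexHub} = 0 ⇒ p_{IronWorks} = 56.25 + 0.25p_{FlexHub}.
The reaction-function slope is 0.25, so a 20-unit rise in p_{FlexHub} moves p_{IronWorks} by 0.25 × 20 = 5. IronWorks's best response rises — the actions are strategic complements.

5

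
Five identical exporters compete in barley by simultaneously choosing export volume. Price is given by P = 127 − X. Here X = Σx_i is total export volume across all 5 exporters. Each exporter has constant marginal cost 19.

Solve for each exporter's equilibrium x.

A representative exporter's profit is π_i = x_i(127 − X) − 19x_i, with X = x_i + Σ_{j≠i} x_j.
First-order condition: 108 − 2x_i − Σ_{j≠i} x_j = 0.
With identical exporters, set every x_j = x: then 108 − 2x − 4x = 0, i.e. x = 108/6 = 18.

18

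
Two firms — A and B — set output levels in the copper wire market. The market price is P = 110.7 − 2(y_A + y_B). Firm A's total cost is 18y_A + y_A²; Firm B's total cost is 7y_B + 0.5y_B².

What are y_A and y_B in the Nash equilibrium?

Firm A's profit: π = y_A(110.7 − 2(y_A + y_B)) − 18y_A − y_A².
∂π/∂y_A = 92.7 − 6y_A − 2y_B = 0, so y_A = 15.45 − (1/3)y_B.
For B: ∂π/∂y_B = 103.7 − 5y_B − 2y_A = 0 ⇒ y_B = 20.74 − 0.4y_A.
Substituting the second reaction function into the first: y_A = 15.45 − (1/3)(20.74 − 0.4y_A), which gives (13/15)y_A = 2561/300 ⇒ y_A = 9.85.
Then y_B = 20.74 − 0.4·9.85 = 16.8.

9.85, 16.8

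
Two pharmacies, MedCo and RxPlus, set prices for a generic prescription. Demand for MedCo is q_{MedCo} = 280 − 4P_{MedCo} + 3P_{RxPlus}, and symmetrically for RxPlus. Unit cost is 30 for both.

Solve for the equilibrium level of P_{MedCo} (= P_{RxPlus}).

80

MedCo's profit: π = (P_{MedCo} − 30)(280 − 4P_{MedCo} + 3P_{RxPlus}).
∂π/∂P_{MedCo} = 400 − 8P_{MedCo} + 3P_{RxPlus} = 0 ⇒ P_{MedCo} = 50 + 0.375P_{RxPlus}.
By symmetry P_{RxPlus} = P_{MedCo}; substituting into the reaction function, 0.625P_{MedCo} = 50 and P_{MedCo} = 80.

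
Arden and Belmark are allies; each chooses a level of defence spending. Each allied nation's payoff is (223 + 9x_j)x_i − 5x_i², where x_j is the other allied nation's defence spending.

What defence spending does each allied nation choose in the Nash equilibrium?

223

Arden's payoff is (223 + 9x_B)x_A − 5x_A².
∂π/∂x_A = 223 + 9x_B − 10x_A = 0, so x_A = 22.3 + 0.9x_B.
By symmetry x_B = x_A; substituting into the reaction function, 0.1x_A = 22.3 and x_A = 223.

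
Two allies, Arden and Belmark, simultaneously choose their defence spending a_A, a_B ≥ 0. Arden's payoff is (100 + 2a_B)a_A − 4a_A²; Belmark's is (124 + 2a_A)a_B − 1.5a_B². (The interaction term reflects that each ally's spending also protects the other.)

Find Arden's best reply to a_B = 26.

Expanding Arden's payoff: 100a_A + 2a_Ba_A − 4a_A².
∂π/∂a_A = 100 + 2a_B − 8a_A = 0, so a_A = 12.5 + 0.25a_B.
At a_B = 26: a_A = 12.5 + 0.25·26 = 19.

19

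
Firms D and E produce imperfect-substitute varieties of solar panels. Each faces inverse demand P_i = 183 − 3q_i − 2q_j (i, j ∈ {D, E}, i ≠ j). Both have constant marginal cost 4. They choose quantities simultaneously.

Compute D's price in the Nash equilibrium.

71.125

Firm D's profit: π = q_D(183 − 3q_D − 2q_E) − 4q_D.
∂π/∂q_D = 179 − 6q_D − 2q_E = 0 ⇒ q_D = 179/6 − (1/3)q_E.
The game is symmetric, so in equilibrium q_E = q_D: the reaction function gives (4/3)q_D = 179/6, hence q_D = 22.375.
P_D = 183 − 3·22.375 − 2·22.375 = 71.125.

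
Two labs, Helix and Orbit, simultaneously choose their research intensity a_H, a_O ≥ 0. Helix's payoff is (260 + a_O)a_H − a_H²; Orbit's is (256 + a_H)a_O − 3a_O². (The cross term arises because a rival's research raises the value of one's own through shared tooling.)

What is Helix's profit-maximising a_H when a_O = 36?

Expanding Helix's payoff: 260a_H + a_Oa_H − a_H².
∂π/∂a_H = 260 + a_O − 2a_H = 0, so a_H = 130 + 0.5a_O.
At a_O = 36: a_H = 130 + 0.5·36 = 148.

148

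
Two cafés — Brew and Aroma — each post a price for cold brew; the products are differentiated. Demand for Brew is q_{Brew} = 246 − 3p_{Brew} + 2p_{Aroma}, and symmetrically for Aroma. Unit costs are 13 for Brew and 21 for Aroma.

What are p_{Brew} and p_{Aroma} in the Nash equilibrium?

Brew's profit: π = (p_{Brew} − 13)(246 − 3p_{Brew} + 2p_{Aroma}).
∂π/∂p_{Brew} = 285 − 6p_{Brew} + 2p_{Aroma} = 0 ⇒ p_{Brew} = 47.5 + (1/3)p_{Aroma}.
Similarly p_{Aroma} = 51.5 + (1/3)p_{Brew}.
Substituting the second reaction function into the first: p_{Brew} = 47.5 + (1/3)(51.5 + (1/3)p_{Brew}), which gives (8/9)p_{Brew} = 194/3 ⇒ p_{Brew} = 72.75.
Then p_{Aroma} = 51.5 + (1/3)·72.75 = 75.75.

72.75, 75.75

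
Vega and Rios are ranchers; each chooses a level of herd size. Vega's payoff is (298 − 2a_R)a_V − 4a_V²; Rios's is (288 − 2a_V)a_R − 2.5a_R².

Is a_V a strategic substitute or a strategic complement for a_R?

strategic substitutes

Expanding Vega's payoff: 298a_V − 2a_Ra_V − 4a_V².
∂π/∂a_V = 298 − 2a_R − 8a_V = 0, so a_V = 37.25 − 0.25a_R.
The best-response slope da_V/da_R = −0.25 < 0: the reaction function is downward-sloping, so the choices are strategic substitutes.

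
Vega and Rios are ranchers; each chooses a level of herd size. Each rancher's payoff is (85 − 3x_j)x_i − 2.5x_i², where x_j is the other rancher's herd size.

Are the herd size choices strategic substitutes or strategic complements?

Vega's payoff is (85 − 3x_R)x_V − 2.5x_V².
∂π/∂x_V = 85 − 3x_R − 5x_V = 0, so x_V = 17 − 0.6x_R.
The best-response slope dx_V/dx_R = −0.6 < 0: the reaction function is downward-sloping, so the choices are strategic substitutes.

strategic substitutes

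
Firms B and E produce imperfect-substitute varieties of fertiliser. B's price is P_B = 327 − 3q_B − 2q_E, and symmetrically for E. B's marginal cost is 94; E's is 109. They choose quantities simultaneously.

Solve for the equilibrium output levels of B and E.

30.0625, 26.3125

Firm B's profit: π = q_B(327 − 3q_B − 2q_E) − 94q_B.
∂π/∂q_B = 233 − 6q_B − 2q_E = 0 ⇒ q_B = 233/6 − (1/3)q_E.
Similarly q_E = 109/3 − (1/3)q_B.
Substituting the second reaction function into the first: q_B = 233/6 − (1/3)(109/3 − (1/3)q_B), which gives (8/9)q_B = 481/18 ⇒ q_B = 30.0625.
Then q_E = 109/3 − (1/3)·30.0625 = 26.3125.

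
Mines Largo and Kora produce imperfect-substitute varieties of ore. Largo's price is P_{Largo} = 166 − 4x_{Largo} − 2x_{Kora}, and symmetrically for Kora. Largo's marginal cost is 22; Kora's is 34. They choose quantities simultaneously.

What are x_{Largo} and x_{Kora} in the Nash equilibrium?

Mine Largo's profit: π = x_{Largo}(166 − 4x_{Largo} − 2x_{Kora}) − 22x_{Largo}.
∂π/∂x_{Largo} = 144 − 8x_{Largo} − 2x_{Kora} = 0 ⇒ x_{Largo} = 18 − 0.25x_{Kora}.
Similarly x_{Kora} = 16.5 − 0.25x_{Largo}.
Plugging x_{Kora} into Largo's best response: x_{Largo} = 18 − 0.25(16.5 − 0.25x_{Largo}) ⇒ 0.9375x_{Largo} = 13.875, so x_{Largo} = 14.8.
Then x_{Kora} = 16.5 − 0.25·14.8 = 12.8.

14.8, 12.8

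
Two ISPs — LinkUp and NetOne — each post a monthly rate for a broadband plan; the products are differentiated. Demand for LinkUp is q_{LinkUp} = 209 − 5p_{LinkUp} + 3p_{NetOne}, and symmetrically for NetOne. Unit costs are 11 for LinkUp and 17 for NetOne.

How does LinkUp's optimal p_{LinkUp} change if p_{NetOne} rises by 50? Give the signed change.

LinkUp's profit: π = (p_{LinkUp} − 11)(209 − 5p_{LinkUp} + 3p_{NetOne}).
∂π/∂p_{LinkUp} = 264 − 10p_{LinkUp} + 3p_{NetOne} = 0 ⇒ p_{LinkUp} = 26.4 + 0.3p_{NetOne}.
The reaction-function slope is 0.3, so a 50-unit rise in p_{NetOne} moves p_{LinkUp} by 0.3 × 50 = 15. LinkUp's best response rises — the actions are strategic complements.

15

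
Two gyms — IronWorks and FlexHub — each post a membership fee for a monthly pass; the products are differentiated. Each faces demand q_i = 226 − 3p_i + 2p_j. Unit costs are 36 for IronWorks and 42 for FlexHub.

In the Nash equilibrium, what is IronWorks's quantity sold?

IronWorks's profit: π = (p_{IronWorks} − 36)(226 − 3p_{IronWorks} + 2p_{FlexHub}).
∂π/∂p_{IronWorks} = 334 − 6p_{IronWorks} + 2p_{FlexHub} = 0 ⇒ p_{IronWorks} = 167/3 + (1/3)p_{FlexHub}.
Similarly p_{FlexHub} = 176/3 + (1/3)p_{IronWorks}.
Solving the two reaction functions simultaneously: (1 − (1/3)(1/3))p_{IronWorks} = 167/3 + (1/3)·(176/3), so (8/9)p_{IronWorks} = 677/9 and p_{IronWorks} = 84.625.
Then p_{FlexHub} = 176/3 + (1/3)·84.625 = 86.875.
q_{IronWorks} = 226 − 3·84.625 + 2·86.875 = 145.875.

145.875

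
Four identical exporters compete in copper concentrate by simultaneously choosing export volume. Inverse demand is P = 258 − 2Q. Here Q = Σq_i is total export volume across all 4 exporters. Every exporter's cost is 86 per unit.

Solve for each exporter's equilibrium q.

17.2

A representative exporter's profit is π_i = q_i(258 − 2Q) − 86q_i, with Q = q_i + Σ_{j≠i} q_j.
First-order condition: 172 − 4q_i − 2Σ_{j≠i} q_j = 0.
In a symmetric equilibrium every exporter chooses the same q, so Σ_{j≠i} q_j = 3q. The condition becomes 172 − 10q = 0, giving q = 172/10 = 17.2.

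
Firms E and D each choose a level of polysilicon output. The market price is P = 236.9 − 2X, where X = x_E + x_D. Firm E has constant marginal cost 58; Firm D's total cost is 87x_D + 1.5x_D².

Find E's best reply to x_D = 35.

27.225

Firm E's profit: π = x_E(236.9 − 2(x_E + x_D)) − 58x_E.
∂π/∂x_E = 178.9 − 4x_E − 2x_D = 0, so x_E = 44.725 − 0.5x_D.
At x_D = 35: x_E = 44.725 − 0.5·35 = 27.225.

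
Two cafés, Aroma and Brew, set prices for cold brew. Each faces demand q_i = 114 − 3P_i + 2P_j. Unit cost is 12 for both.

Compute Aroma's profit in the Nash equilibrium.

Aroma's profit: π = (P_{Aroma} − 12)(114 − 3P_{Aroma} + 2P_{Brew}).
∂π/∂P_{Aroma} = 150 − 6P_{Aroma} + 2P_{Brew} = 0 ⇒ P_{Aroma} = 25 + (1/3)P_{Brew}.
The game is symmetric, so in equilibrium P_{Brew} = P_{Aroma}: the reaction function gives (2/3)P_{Aroma} = 25, hence P_{Aroma} = 37.5.
q_{Aroma} = 114 − 3·37.5 + 2·37.5 = 76.5.
Profit = (37.5 − 12)·76.5 = 1950.75.

1950.75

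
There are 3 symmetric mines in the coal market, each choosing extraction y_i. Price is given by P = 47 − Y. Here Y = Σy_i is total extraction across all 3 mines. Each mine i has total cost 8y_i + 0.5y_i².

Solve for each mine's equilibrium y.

7.8

A representative mine's profit is π_i = y_i(47 − Y) − 8y_i − 0.5y_i², with Y = y_i + Σ_{j≠i} y_j.
First-order condition: 39 − 3y_i − Σ_{j≠i} y_j = 0.
In a symmetric equilibrium every mine chooses the same y, so Σ_{j≠i} y_j = 2y. The condition becomes 39 − 5y = 0, giving y = 39/5 = 7.8.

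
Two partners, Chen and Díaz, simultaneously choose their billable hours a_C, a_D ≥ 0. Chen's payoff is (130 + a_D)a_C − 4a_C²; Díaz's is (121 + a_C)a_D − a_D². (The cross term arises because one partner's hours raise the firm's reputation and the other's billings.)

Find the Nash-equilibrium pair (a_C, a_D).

Expanding Chen's payoff: 130a_C + a_Da_C − 4a_C².
∂π/∂a_C = 130 + a_D − 8a_C = 0, so a_C = 16.25 + 0.125a_D.
Likewise for Díaz: a_D = 60.5 + 0.5a_C.
Solving the two reaction functions simultaneously: (1 − (0.125)(0.5))a_C = 16.25 + 0.125·60.5, so 0.9375a_C = 23.8125 and a_C = 25.4.
Then a_D = 60.5 + 0.5·25.4 = 73.2.

25.4, 73.2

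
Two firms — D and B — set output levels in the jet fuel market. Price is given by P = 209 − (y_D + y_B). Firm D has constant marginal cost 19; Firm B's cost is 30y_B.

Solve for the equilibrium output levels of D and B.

67, 56

Firm D's profit: π = y_D(209 − (y_D + y_B)) − 19y_D.
∂π/∂y_D = 190 − 2y_D − y_B = 0, so y_D = 95 − 0.5y_B.
By the same steps for B: y_B = 89.5 − 0.5y_D.
Plugging y_B into D's best response: y_D = 95 − 0.5(89.5 − 0.5y_D) ⇒ 0.75y_D = 50.25, so y_D = 67.
Then y_B = 89.5 − 0.5·67 = 56.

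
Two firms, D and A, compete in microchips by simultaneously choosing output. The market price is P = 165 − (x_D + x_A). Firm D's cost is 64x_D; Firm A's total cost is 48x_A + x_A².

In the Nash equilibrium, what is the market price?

105

Firm D's profit: π = x_D(165 − (x_D + x_A)) − 64x_D.
∂π/∂x_D = 101 − 2x_D − x_A = 0, so x_D = 50.5 − 0.5x_A.
For A: ∂π/∂x_A = 117 − 4x_A − x_D = 0 ⇒ x_A = 29.25 − 0.25x_D.
Solving the two reaction functions simultaneously: (1 − (−0.5)(−0.25))x_D = 50.5 − 0.5·29.25, so 0.875x_D = 35.875 and x_D = 41.
Then x_A = 29.25 − 0.25·41 = 19.
Equilibrium price: P = 165 − 60 = 105.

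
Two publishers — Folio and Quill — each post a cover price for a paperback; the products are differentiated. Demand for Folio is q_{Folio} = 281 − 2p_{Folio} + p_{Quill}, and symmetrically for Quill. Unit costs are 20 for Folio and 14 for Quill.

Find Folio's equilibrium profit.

Folio's profit: π = (p_{Folio} − 20)(281 − 2p_{Folio} + p_{Quill}).
∂π/∂p_{Folio} = 321 − 4p_{Folio} + p_{Quill} = 0 ⇒ p_{Folio} = 80.25 + 0.25p_{Quill}.
Similarly p_{Quill} = 77.25 + 0.25p_{Folio}.
Plugging p_{Quill} into Folio's best response: p_{Folio} = 80.25 + 0.25(77.25 + 0.25p_{Folio}) ⇒ 0.9375p_{Folio} = 99.5625, so p_{Folio} = 106.2.
Then p_{Quill} = 77.25 + 0.25·106.2 = 103.8.
q_{Folio} = 281 − 2·106.2 + 103.8 = 172.4.
Profit = (106.2 − 20)·172.4 = 14860.88.

14860.88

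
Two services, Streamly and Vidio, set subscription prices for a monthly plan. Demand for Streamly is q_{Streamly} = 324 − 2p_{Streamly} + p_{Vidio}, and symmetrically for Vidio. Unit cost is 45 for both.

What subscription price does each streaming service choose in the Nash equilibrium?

Streamly's profit: π = (p_{Streamly} − 45)(324 − 2p_{Streamly} + p_{Vidio}).
∂π/∂p_{Streamly} = 414 − 4p_{Streamly} + p_{Vidio} = 0 ⇒ p_{Streamly} = 103.5 + 0.25p_{Vidio}.
By symmetry p_{Vidio} = p_{Streamly}; substituting into the reaction function, 0.75p_{Streamly} = 103.5 and p_{Streamly} = 138.

138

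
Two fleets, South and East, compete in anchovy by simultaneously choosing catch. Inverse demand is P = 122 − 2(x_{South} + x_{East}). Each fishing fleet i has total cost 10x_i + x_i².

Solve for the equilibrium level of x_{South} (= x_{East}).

14

Fishing fleet South's profit: π = x_{South}(122 − 2(x_{South} + x_{East})) − 10x_{South} − x_{South}².
∂π/∂x_{South} = 112 − 6x_{South} − 2x_{East} = 0, so x_{South} = 56/3 − (1/3)x_{East}.
The game is symmetric, so in equilibrium x_{East} = x_{South}: the reaction function gives (4/3)x_{South} = 56/3, hence x_{South} = 14.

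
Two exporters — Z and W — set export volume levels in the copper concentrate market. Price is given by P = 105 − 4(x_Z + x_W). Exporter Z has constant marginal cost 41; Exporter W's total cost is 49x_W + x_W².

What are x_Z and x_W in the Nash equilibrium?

Exporter Z's profit: π = x_Z(105 − 4(x_Z + x_W)) − 41x_Z.
∂π/∂x_Z = 64 − 8x_Z − 4x_W = 0, so x_Z = 8 − 0.5x_W.
For W: ∂π/∂x_W = 56 − 10x_W − 4x_Z = 0 ⇒ x_W = 5.6 − 0.4x_Z.
Plugging x_W into Z's best response: x_Z = 8 − 0.5(5.6 − 0.4x_Z) ⇒ 0.8x_Z = 5.2, so x_Z = 6.5.
Then x_W = 5.6 − 0.4·6.5 = 3.

6.5, 3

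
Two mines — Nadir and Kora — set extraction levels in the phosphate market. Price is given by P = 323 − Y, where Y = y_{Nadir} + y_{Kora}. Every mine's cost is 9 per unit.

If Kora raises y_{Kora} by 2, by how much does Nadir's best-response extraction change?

-1

Mine Nadir's profit: π = y_{Nadir}(323 − (y_{Nadir} + y_{Kora})) − 9y_{Nadir}.
∂π/∂y_{Nadir} = 314 − 2y_{Nadir} − y_{Kora} = 0, so y_{Nadir} = 157 − 0.5y_{Kora}.
The reaction-function slope is −0.5, so a 2-unit rise in y_{Kora} moves y_{Nadir} by −0.5 × 2 = −1. Nadir's best response falls — the actions are strategic substitutes.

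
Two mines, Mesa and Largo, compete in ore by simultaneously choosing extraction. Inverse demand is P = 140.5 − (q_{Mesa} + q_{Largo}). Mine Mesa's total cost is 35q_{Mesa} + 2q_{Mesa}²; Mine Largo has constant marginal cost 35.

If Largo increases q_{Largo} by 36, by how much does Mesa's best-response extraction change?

Mine Mesa's profit: π = q_{Mesa}(140.5 − (q_{Mesa} + q_{Largo})) − 35q_{Mesa} − 2q_{Mesa}².
∂π/∂q_{Mesa} = 105.5 − 6q_{Mesa} − q_{Largo} = 0, so q_{Mesa} = 211/12 − (1/6)q_{Largo}.
The reaction-function slope is −1/6, so a 36-unit rise in q_{Largo} moves q_{Mesa} by −1/6 × 36 = −6. Mesa's best response falls — the actions are strategic substitutes.

-6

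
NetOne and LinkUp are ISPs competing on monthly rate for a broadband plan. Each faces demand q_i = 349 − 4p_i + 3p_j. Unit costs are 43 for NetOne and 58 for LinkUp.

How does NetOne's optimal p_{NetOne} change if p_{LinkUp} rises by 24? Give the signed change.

9

NetOne's profit: π = (p_{NetOne} − 43)(349 − 4p_{NetOne} + 3p_{LinkUp}).
∂π/∂p_{NetOne} = 521 − 8p_{NetOne} + 3p_{LinkUp} = 0 ⇒ p_{NetOne} = 65.125 + 0.375p_{LinkUp}.
The reaction-function slope is 0.375, so a 24-unit rise in p_{LinkUp} moves p_{NetOne} by 0.375 × 24 = 9. NetOne's best response rises — the actions are strategic complements.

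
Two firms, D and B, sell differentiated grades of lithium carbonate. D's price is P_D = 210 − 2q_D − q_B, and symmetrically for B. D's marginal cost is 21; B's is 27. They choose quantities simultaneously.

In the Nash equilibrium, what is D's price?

97.4

Firm D's profit: π = q_D(210 − 2q_D − q_B) − 21q_D.
∂π/∂q_D = 189 − 4q_D − q_B = 0 ⇒ q_D = 47.25 − 0.25q_B.
Similarly q_B = 45.75 − 0.25q_D.
Plugging q_B into D's best response: q_D = 47.25 − 0.25(45.75 − 0.25q_D) ⇒ 0.9375q_D = 35.8125, so q_D = 38.2.
Then q_B = 45.75 − 0.25·38.2 = 36.2.
P_D = 210 − 2·38.2 − 36.2 = 97.4.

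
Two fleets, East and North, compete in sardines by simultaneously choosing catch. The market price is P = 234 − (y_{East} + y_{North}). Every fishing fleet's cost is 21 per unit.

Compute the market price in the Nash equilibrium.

92

Fishing fleet East's profit: π = y_{East}(234 − (y_{East} + y_{North})) − 21y_{East}.
∂π/∂y_{East} = 213 − 2y_{East} − y_{North} = 0, so y_{East} = 106.5 − 0.5y_{North}.
By symmetry y_{North} = y_{East}; substituting into the reaction function, 1.5y_{East} = 106.5 and y_{East} = 71.
Equilibrium price: P = 234 − 142 = 92.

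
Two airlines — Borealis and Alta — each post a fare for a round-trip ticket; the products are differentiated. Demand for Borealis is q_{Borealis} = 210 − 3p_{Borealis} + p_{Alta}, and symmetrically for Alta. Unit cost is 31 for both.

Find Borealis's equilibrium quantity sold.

Borealis's profit: π = (p_{Borealis} − 31)(210 − 3p_{Borealis} + p_{Alta}).
∂π/∂p_{Borealis} = 303 − 6p_{Borealis} + p_{Alta} = 0 ⇒ p_{Borealis} = 50.5 + (1/6)p_{Alta}.
Setting p_{Borealis} = p_{Alta} in the reaction function: p_{Borealis} = 50.5 + (1/6)p_{Borealis}, so p_{Borealis} = 50.5 / (5/6) = 60.6.
q_{Borealis} = 210 − 3·60.6 + 60.6 = 88.8.

88.8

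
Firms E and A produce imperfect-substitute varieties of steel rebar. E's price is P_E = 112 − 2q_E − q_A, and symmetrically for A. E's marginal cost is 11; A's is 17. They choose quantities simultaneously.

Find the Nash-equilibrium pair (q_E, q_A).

20.6, 18.6

Firm E's profit: π = q_E(112 − 2q_E − q_A) − 11q_E.
∂π/∂q_E = 101 − 4q_E − q_A = 0 ⇒ q_E = 25.25 − 0.25q_A.
Similarly q_A = 23.75 − 0.25q_E.
Solving the two reaction functions simultaneously: (1 − (−0.25)(−0.25))q_E = 25.25 − 0.25·23.75, so 0.9375q_E = 19.3125 and q_E = 20.6.
Then q_A = 23.75 − 0.25·20.6 = 18.6.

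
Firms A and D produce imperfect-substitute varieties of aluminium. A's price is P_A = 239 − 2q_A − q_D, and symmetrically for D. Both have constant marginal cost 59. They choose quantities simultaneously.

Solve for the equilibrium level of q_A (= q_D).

Firm A's profit: π = q_A(239 − 2q_A − q_D) − 59q_A.
∂π/∂q_A = 180 − 4q_A − q_D = 0 ⇒ q_A = 45 − 0.25q_D.
By symmetry q_D = q_A; substituting into the reaction function, 1.25q_A = 45 and q_A = 36.

36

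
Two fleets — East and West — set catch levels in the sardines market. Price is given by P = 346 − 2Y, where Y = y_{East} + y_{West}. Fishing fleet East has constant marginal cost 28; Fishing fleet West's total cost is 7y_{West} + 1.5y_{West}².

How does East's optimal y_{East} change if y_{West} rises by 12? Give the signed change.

Fishing fleet East's profit: π = y_{East}(346 − 2(y_{East} + y_{West})) − 28y_{East}.
∂π/∂y_{East} = 318 − 4y_{East} − 2y_{West} = 0, so y_{East} = 79.5 − 0.5y_{West}.
The reaction-function slope is −0.5, so a 12-unit rise in y_{West} moves y_{East} by −0.5 × 12 = −6. East's best response falls — the actions are strategic substitutes.

-6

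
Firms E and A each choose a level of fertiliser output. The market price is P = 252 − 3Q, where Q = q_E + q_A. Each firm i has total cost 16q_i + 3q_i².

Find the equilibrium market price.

157.6

Firm E's profit: π = q_E(252 − 3(q_E + q_A)) − 16q_E − 3q_E².
∂π/∂q_E = 236 − 12q_E − 3q_A = 0, so q_E = 59/3 − 0.25q_A.
By symmetry q_A = q_E; substituting into the reaction function, 1.25q_E = 59/3 and q_E = 236/15.
Equilibrium price: P = 252 − 3·(472/15) = 157.6.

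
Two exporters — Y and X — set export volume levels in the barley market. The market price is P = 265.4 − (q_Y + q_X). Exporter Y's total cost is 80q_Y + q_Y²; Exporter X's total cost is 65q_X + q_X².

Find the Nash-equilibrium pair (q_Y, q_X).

36.08, 41.08

Exporter Y's profit: π = q_Y(265.4 − (q_Y + q_X)) − 80q_Y − q_Y².
∂π/∂q_Y = 185.4 − 4q_Y − q_X = 0, so q_Y = 46.35 − 0.25q_X.
By the same steps for X: q_X = 50.1 − 0.25q_Y.
Plugging q_X into Y's best response: q_Y = 46.35 − 0.25(50.1 − 0.25q_Y) ⇒ 0.9375q_Y = 33.825, so q_Y = 36.08.
Then q_X = 50.1 − 0.25·36.08 = 41.08.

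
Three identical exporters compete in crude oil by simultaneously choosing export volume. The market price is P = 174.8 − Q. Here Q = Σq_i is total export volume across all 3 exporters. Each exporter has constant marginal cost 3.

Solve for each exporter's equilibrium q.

A representative exporter's profit is π_i = q_i(174.8 − Q) − 3q_i, with Q = q_i + Σ_{j≠i} q_j.
First-order condition: 171.8 − 2q_i − Σ_{j≠i} q_j = 0.
Imposing symmetry (q_j = q for all j) turns Σ_{j≠i} q_j into 2q, so 171.8 = 4q and q = 42.95.

42.95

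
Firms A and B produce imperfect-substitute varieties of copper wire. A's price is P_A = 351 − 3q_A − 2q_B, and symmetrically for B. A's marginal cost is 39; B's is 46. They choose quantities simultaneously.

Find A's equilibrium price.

Firm A's profit: π = q_A(351 − 3q_A − 2q_B) − 39q_A.
∂π/∂q_A = 312 − 6q_A − 2q_B = 0 ⇒ q_A = 52 − (1/3)q_B.
Similarly q_B = 305/6 − (1/3)q_A.
Plugging q_B into A's best response: q_A = 52 − (1/3)(305/6 − (1/3)q_A) ⇒ (8/9)q_A = 631/18, so q_A = 39.4375.
Then q_B = 305/6 − (1/3)·39.4375 = 37.6875.
P_A = 351 − 3·39.4375 − 2·37.6875 = 157.3125.

157.3125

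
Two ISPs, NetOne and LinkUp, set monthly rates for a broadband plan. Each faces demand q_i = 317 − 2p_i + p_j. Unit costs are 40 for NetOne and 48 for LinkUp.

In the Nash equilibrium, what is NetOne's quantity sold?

186.8

NetOne's profit: π = (p_{NetOne} − 40)(317 − 2p_{NetOne} + p_{LinkUp}).
∂π/∂p_{NetOne} = 397 − 4p_{NetOne} + p_{LinkUp} = 0 ⇒ p_{NetOne} = 99.25 + 0.25p_{LinkUp}.
Similarly p_{LinkUp} = 103.25 + 0.25p_{NetOne}.
Plugging p_{LinkUp} into NetOne's best response: p_{NetOne} = 99.25 + 0.25(103.25 + 0.25p_{NetOne}) ⇒ 0.9375p_{NetOne} = 125.0625, so p_{NetOne} = 133.4.
Then p_{LinkUp} = 103.25 + 0.25·133.4 = 136.6.
q_{NetOne} = 317 − 2·133.4 + 136.6 = 186.8.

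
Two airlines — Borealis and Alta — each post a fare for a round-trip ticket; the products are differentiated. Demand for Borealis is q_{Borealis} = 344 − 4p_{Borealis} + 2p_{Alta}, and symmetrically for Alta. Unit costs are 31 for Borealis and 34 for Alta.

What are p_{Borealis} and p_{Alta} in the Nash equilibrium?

Borealis's profit: π = (p_{Borealis} − 31)(344 − 4p_{Borealis} + 2p_{Alta}).
∂π/∂p_{Borealis} = 468 − 8p_{Borealis} + 2p_{Alta} = 0 ⇒ p_{Borealis} = 58.5 + 0.25p_{Alta}.
Similarly p_{Alta} = 60 + 0.25p_{Borealis}.
Solving the two reaction functions simultaneously: (1 − (0.25)(0.25))p_{Borealis} = 58.5 + 0.25·60, so 0.9375p_{Borealis} = 73.5 and p_{Borealis} = 78.4.
Then p_{Alta} = 60 + 0.25·78.4 = 79.6.

78.4, 79.6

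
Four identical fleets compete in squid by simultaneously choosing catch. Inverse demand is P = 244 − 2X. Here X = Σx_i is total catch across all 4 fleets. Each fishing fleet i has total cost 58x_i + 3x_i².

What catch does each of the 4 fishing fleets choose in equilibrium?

A representative fishing fleet's profit is π_i = x_i(244 − 2X) − 58x_i − 3x_i², with X = x_i + Σ_{j≠i} x_j.
First-order condition: 186 − 10x_i − 2Σ_{j≠i} x_j = 0.
Imposing symmetry (x_j = x for all j) turns Σ_{j≠i} x_j into 3x, so 186 = 16x and x = 11.625.

11.625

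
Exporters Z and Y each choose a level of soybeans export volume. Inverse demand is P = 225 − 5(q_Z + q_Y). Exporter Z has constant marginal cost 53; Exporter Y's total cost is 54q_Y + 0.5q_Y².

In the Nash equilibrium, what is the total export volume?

Exporter Z's profit: π = q_Z(225 − 5(q_Z + q_Y)) − 53q_Z.
∂π/∂q_Z = 172 − 10q_Z − 5q_Y = 0, so q_Z = 17.2 − 0.5q_Y.
For Y: ∂π/∂q_Y = 171 − 11q_Y − 5q_Z = 0 ⇒ q_Y = 171/11 − (5/11)q_Z.
Solving the two reaction functions simultaneously: (1 − (−0.5)(−5/11))q_Z = 17.2 − 0.5·(171/11), so (17/22)q_Z = 1037/110 and q_Z = 12.2.
Then q_Y = 171/11 − (5/11)·12.2 = 10.
Total export volume: 12.2 + 10 = 22.2.

22.2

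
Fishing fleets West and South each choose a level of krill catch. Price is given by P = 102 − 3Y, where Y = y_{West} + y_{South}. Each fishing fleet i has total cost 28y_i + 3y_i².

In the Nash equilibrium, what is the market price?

Fishing fleet West's profit: π = y_{West}(102 − 3(y_{West} + y_{South})) − 28y_{West} − 3y_{West}².
∂π/∂y_{West} = 74 − 12y_{West} − 3y_{South} = 0, so y_{West} = 37/6 − 0.25y_{South}.
By symmetry y_{South} = y_{West}; substituting into the reaction function, 1.25y_{West} = 37/6 and y_{West} = 74/15.
Equilibrium price: P = 102 − 3·(148/15) = 72.4.

72.4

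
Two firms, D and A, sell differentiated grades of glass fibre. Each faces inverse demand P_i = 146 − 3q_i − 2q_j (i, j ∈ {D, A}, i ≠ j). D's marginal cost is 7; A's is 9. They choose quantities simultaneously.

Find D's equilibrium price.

59.5

Firm D's profit: π = q_D(146 − 3q_D − 2q_A) − 7q_D.
∂π/∂q_D = 139 − 6q_D − 2q_A = 0 ⇒ q_D = 139/6 − (1/3)q_A.
Similarly q_A = 137/6 − (1/3)q_D.
Substituting the second reaction function into the first: q_D = 139/6 − (1/3)(137/6 − (1/3)q_D), which gives (8/9)q_D = 140/9 ⇒ q_D = 17.5.
Then q_A = 137/6 − (1/3)·17.5 = 17.
P_D = 146 − 3·17.5 − 2·17 = 59.5.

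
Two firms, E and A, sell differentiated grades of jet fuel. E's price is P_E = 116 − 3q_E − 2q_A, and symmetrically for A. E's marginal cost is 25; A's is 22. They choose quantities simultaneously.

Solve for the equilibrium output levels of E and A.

11.1875, 11.9375

Firm E's profit: π = q_E(116 − 3q_E − 2q_A) − 25q_E.
∂π/∂q_E = 91 − 6q_E − 2q_A = 0 ⇒ q_E = 91/6 − (1/3)q_A.
Similarly q_A = 47/3 − (1/3)q_E.
Plugging q_A into E's best response: q_E = 91/6 − (1/3)(47/3 − (1/3)q_E) ⇒ (8/9)q_E = 179/18, so q_E = 11.1875.
Then q_A = 47/3 − (1/3)·11.1875 = 11.9375.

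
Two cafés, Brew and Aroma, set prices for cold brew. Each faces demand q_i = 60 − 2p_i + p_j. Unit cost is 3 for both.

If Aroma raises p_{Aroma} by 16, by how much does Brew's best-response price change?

Brew's profit: π = (p_{Brew} − 3)(60 − 2p_{Brew} + p_{Aroma}).
∂π/∂p_{Brew} = 66 − 4p_{Brew} + p_{Aroma} = 0 ⇒ p_{Brew} = 16.5 + 0.25p_{Aroma}.
The reaction-function slope is 0.25, so a 16-unit rise in p_{Aroma} moves p_{Brew} by 0.25 × 16 = 4. Brew's best response rises — the actions are strategic complements.

4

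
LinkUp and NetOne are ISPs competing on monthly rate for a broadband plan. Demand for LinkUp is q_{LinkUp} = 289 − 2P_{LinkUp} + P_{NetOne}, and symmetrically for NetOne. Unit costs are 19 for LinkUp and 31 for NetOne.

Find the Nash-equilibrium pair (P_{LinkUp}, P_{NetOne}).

110.6, 115.4

LinkUp's profit: π = (P_{LinkUp} − 19)(289 − 2P_{LinkUp} + P_{NetOne}).
∂π/∂P_{LinkUp} = 327 − 4P_{LinkUp} + P_{NetOne} = 0 ⇒ P_{LinkUp} = 81.75 + 0.25P_{NetOne}.
Similarly P_{NetOne} = 87.75 + 0.25P_{LinkUp}.
Substituting the second reaction function into the first: P_{LinkUp} = 81.75 + 0.25(87.75 + 0.25P_{LinkUp}), which gives 0.9375P_{LinkUp} = 103.6875 ⇒ P_{LinkUp} = 110.6.
Then P_{NetOne} = 87.75 + 0.25·110.6 = 115.4.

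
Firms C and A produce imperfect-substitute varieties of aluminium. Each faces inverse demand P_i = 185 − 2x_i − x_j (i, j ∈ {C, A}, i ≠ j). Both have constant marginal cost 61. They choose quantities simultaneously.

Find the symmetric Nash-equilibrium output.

Firm C's profit: π = x_C(185 − 2x_C − x_A) − 61x_C.
∂π/∂x_C = 124 − 4x_C − x_A = 0 ⇒ x_C = 31 − 0.25x_A.
By symmetry x_A = x_C; substituting into the reaction function, 1.25x_C = 31 and x_C = 24.8.

24.8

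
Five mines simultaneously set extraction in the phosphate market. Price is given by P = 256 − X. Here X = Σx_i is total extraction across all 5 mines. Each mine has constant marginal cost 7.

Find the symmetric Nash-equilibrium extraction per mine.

A representative mine's profit is π_i = x_i(256 − X) − 7x_i, with X = x_i + Σ_{j≠i} x_j.
First-order condition: 249 − 2x_i − Σ_{j≠i} x_j = 0.
Imposing symmetry (x_j = x for all j) turns Σ_{j≠i} x_j into 4x, so 249 = 6x and x = 41.5.

41.5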